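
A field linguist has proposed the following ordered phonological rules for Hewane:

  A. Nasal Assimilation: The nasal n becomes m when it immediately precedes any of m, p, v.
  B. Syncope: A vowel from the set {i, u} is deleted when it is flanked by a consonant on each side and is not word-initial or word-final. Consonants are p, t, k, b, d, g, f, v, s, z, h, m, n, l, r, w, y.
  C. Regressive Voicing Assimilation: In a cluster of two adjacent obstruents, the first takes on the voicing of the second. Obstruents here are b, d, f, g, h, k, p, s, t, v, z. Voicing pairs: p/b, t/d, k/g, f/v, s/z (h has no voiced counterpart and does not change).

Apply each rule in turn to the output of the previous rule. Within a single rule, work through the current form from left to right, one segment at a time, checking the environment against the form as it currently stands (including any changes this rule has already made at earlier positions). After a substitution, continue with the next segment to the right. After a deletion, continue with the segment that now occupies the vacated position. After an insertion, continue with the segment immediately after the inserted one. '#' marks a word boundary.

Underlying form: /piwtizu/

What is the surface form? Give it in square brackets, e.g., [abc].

A Nasal Assimilation: no change — [piwtizu]
B Syncope: [piwtizu] → [pwtzu]
C Regressive Voicing Assimilation: [pwtzu] → [pwdzu]

[pwdzu]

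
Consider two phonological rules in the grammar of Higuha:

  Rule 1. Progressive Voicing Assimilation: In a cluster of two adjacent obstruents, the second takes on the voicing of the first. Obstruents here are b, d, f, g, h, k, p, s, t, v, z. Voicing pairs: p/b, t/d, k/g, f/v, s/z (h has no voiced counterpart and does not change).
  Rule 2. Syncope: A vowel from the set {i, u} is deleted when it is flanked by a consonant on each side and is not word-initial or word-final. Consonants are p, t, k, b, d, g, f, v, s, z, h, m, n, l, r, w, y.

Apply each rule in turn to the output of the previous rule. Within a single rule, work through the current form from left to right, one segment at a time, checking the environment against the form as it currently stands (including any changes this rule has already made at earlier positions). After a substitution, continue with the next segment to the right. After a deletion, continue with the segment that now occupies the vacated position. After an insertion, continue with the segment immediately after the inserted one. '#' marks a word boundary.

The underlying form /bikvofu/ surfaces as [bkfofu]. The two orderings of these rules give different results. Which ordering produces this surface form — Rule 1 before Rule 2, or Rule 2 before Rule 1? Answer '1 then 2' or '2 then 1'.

1 then 2

Order 1 then 2:
  1 Progressive Voicing Assimilation: [bikvofu] → [bikfofu]
  2 Syncope: [bikfofu] → [bkfofu]
  result: [bkfofu]
Order 2 then 1:
  2 Syncope: [bikvofu] → [bkvofu]
  1 Progressive Voicing Assimilation: [bkvofu] → [bgvofu]
  result: [bgvofu]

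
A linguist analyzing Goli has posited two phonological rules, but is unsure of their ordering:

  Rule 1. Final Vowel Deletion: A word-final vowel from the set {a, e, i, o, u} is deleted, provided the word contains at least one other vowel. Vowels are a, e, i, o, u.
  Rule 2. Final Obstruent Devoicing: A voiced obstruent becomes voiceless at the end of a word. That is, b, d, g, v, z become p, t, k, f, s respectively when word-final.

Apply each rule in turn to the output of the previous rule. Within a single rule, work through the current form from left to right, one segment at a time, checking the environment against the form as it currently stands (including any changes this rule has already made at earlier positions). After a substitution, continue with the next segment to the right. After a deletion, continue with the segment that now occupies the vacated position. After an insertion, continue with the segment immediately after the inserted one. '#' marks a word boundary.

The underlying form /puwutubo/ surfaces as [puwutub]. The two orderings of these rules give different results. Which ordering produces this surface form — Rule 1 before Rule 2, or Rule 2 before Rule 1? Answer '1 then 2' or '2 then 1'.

2 then 1

Order 1 then 2:
  1 Final Vowel Deletion: [puwutubo] → [puwutub]
  2 Final Obstruent Devoicing: [puwutub] → [puwutup]
  result: [puwutup]
Order 2 then 1:
  2 Final Obstruent Devoicing: no change — [puwutubo]
  1 Final Vowel Deletion: [puwutubo] → [puwutub]
  result: [puwutub]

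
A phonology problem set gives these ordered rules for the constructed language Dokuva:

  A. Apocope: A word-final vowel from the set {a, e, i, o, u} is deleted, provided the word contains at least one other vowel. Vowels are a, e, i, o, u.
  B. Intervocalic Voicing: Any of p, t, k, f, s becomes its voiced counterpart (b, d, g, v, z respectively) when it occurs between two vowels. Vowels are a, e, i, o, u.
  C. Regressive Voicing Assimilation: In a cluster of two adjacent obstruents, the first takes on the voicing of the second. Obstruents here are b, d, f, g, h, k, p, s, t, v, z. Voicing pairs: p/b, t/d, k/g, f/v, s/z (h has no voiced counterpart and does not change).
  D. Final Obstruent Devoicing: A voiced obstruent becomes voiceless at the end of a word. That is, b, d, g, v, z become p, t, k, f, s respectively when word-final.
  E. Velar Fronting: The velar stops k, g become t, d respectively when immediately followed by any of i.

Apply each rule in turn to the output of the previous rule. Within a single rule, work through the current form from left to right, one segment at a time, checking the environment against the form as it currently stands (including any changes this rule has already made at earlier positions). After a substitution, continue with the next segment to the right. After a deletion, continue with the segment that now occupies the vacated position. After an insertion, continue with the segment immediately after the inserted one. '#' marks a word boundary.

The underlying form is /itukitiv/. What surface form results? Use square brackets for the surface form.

A Apocope: no change — [itukitiv]
B Intervocalic Voicing: [itukitiv] → [idugidiv]
C Regressive Voicing Assimilation: no change — [idugidiv]
D Final Obstruent Devoicing: [idugidiv] → [idugidif]
E Velar Fronting: [idugidif] → [idudidif]

[idudidif]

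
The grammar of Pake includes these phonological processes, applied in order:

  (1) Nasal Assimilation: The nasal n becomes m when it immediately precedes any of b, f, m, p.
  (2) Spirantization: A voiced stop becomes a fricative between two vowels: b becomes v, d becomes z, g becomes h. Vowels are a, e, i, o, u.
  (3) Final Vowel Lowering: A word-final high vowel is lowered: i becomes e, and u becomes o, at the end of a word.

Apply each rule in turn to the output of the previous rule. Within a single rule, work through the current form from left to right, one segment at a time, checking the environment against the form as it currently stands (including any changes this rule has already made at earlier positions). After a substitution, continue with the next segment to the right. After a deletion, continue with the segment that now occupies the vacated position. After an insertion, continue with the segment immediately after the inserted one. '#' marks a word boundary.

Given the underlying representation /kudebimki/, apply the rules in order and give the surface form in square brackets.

(1) Nasal Assimilation: no change — [kudebimki]
(2) Spirantization: [kudebimki] → [kuzevimki]
(3) Final Vowel Lowering: [kuzevimki] → [kuzevimke]

[kuzevimke]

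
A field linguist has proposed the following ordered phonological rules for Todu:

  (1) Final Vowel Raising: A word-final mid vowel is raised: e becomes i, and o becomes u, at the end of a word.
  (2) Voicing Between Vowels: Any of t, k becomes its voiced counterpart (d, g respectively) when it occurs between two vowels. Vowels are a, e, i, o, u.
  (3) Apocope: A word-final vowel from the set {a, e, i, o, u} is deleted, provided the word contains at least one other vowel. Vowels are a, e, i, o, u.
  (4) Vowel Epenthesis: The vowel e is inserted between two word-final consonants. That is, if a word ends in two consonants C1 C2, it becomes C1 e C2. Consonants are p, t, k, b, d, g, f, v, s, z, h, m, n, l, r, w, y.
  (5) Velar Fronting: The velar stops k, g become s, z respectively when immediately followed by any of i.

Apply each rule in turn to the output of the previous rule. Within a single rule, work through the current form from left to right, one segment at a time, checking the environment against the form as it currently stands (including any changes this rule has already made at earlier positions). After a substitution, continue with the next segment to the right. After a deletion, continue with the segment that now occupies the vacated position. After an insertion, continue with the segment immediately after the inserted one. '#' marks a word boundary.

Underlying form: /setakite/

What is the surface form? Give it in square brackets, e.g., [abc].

(1) Final Vowel Raising: [setakite] → [setakiti]
(2) Voicing Between Vowels: [setakiti] → [sedagidi]
(3) Apocope: [sedagidi] → [sedagid]
(4) Vowel Epenthesis: no change — [sedagid]
(5) Velar Fronting: [sedagid] → [sedazid]

[sedazid]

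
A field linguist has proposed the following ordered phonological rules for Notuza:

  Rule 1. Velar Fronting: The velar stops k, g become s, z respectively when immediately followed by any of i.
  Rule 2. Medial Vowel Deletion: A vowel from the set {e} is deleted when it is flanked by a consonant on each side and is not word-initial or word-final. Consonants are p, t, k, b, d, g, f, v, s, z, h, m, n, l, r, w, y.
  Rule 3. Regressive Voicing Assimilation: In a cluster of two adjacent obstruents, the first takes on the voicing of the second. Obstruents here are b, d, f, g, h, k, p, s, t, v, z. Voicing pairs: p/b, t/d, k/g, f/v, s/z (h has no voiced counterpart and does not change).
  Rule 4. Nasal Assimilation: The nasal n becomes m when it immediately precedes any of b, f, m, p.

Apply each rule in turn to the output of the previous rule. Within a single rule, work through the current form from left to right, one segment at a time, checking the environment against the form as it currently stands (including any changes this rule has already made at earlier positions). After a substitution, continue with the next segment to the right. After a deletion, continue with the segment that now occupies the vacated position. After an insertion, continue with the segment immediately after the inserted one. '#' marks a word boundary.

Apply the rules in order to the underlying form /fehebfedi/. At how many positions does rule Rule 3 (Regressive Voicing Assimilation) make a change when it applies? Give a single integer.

Rule 1 Velar Fronting: no change — [fehebfedi]
Rule 2 Medial Vowel Deletion: [fehebfedi] → [fhbfdi]
Rule 3 Regressive Voicing Assimilation: [fhbfdi] → [fhpvdi]
Rule 4 Nasal Assimilation: no change — [fhpvdi]
Rule Rule 3 changed 2 position(s).

2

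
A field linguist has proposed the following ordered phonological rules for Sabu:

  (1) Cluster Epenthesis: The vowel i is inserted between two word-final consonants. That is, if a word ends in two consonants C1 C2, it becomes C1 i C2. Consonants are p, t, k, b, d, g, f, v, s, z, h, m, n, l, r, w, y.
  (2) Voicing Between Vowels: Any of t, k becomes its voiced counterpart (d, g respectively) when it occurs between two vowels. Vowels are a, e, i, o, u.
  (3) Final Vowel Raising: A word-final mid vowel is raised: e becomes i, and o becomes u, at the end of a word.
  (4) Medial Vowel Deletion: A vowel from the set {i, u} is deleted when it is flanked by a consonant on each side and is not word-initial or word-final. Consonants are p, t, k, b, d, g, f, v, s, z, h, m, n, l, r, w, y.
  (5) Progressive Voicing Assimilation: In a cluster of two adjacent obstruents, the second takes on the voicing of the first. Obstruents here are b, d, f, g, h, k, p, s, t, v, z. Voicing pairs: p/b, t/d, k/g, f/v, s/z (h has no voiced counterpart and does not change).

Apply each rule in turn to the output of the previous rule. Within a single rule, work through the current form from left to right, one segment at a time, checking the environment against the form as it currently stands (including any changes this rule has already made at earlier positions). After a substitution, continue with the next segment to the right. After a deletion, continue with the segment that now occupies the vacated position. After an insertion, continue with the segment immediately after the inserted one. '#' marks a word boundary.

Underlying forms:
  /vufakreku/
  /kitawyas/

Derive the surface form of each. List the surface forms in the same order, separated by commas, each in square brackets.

[vvakregu], [ktawyas]

/vufakreku/:
  (1) Cluster Epenthesis: no change — [vufakreku]
  (2) Voicing Between Vowels: [vufakreku] → [vufakregu]
  (3) Final Vowel Raising: no change — [vufakregu]
  (4) Medial Vowel Deletion: [vufakregu] → [vfakregu]
  (5) Progressive Voicing Assimilation: [vfakregu] → [vvakregu]
/kitawyas/:
  (1) Cluster Epenthesis: no change — [kitawyas]
  (2) Voicing Between Vowels: [kitawyas] → [kidawyas]
  (3) Final Vowel Raising: no change — [kidawyas]
  (4) Medial Vowel Deletion: [kidawyas] → [kdawyas]
  (5) Progressive Voicing Assimilation: [kdawyas] → [ktawyas]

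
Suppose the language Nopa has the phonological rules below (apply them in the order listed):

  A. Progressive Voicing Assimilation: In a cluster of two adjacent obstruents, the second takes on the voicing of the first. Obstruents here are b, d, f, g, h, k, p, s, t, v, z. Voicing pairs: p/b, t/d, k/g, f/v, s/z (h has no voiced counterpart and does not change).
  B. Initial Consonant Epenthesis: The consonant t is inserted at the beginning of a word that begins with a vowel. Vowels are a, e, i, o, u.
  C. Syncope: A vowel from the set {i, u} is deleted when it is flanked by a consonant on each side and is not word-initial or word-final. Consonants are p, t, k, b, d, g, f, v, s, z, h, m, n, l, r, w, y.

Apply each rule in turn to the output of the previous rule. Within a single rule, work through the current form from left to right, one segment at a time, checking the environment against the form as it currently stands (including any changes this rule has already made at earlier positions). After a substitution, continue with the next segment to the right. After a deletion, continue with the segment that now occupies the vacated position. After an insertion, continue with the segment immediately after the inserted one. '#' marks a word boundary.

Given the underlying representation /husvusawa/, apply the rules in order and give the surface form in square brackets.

[hsfsawa]

A Progressive Voicing Assimilation: [husvusawa] → [husfusawa]
B Initial Consonant Epenthesis: no change — [husfusawa]
C Syncope: [husfusawa] → [hsfsawa]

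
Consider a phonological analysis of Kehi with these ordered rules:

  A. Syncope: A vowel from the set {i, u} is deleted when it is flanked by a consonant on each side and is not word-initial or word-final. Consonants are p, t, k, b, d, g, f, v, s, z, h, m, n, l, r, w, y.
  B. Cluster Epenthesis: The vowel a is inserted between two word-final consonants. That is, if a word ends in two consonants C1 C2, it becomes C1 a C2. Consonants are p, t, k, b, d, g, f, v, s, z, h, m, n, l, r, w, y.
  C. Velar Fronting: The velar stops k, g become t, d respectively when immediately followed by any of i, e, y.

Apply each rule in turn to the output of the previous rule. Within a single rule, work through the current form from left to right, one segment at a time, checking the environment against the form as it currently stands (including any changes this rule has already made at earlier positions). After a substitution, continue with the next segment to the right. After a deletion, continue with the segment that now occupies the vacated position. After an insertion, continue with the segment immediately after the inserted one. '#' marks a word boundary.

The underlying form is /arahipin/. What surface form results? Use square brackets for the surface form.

[arahpan]

A Syncope: [arahipin] → [arahpn]
B Cluster Epenthesis: [arahpn] → [arahpan]
C Velar Fronting: no change — [arahpan]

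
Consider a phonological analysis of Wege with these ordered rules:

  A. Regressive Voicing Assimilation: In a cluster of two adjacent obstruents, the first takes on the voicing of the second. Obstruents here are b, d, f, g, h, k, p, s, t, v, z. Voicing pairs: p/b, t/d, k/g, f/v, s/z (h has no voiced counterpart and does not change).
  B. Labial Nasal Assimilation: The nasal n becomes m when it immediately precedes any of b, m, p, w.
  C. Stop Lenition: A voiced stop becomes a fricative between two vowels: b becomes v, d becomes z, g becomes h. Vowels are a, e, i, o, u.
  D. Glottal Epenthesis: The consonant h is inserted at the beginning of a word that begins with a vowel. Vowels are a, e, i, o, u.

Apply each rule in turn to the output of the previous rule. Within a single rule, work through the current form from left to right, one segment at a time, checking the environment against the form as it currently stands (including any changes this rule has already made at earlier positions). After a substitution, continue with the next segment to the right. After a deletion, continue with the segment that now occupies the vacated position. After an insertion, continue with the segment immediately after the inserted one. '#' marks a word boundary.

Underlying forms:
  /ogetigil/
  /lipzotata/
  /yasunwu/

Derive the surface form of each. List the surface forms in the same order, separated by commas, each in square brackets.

[hohetihil], [libzotata], [yasumwu]

/ogetigil/:
  A Regressive Voicing Assimilation: no change — [ogetigil]
  B Labial Nasal Assimilation: no change — [ogetigil]
  C Stop Lenition: [ogetigil] → [ohetihil]
  D Glottal Epenthesis: [ohetihil] → [hohetihil]
/lipzotata/:
  A Regressive Voicing Assimilation: [lipzotata] → [libzotata]
  B Labial Nasal Assimilation: no change — [libzotata]
  C Stop Lenition: no change — [libzotata]
  D Glottal Epenthesis: no change — [libzotata]
/yasunwu/:
  A Regressive Voicing Assimilation: no change — [yasunwu]
  B Labial Nasal Assimilation: [yasunwu] → [yasumwu]
  C Stop Lenition: no change — [yasumwu]
  D Glottal Epenthesis: no change — [yasumwu]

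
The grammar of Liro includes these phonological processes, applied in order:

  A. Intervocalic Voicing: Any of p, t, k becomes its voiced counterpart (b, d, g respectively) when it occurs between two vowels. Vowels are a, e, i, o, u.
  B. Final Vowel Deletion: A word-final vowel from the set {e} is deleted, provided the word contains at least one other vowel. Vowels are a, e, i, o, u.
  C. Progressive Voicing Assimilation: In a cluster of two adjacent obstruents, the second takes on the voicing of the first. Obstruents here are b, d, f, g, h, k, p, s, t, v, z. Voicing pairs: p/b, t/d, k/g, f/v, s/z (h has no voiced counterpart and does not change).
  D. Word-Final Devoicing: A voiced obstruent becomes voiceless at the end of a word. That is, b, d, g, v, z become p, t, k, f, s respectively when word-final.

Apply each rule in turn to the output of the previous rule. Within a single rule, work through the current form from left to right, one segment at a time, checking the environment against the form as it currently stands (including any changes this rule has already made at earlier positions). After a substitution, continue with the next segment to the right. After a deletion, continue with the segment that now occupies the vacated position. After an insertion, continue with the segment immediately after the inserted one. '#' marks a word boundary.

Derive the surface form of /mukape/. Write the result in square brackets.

A Intervocalic Voicing: [mukape] → [mugabe]
B Final Vowel Deletion: [mugabe] → [mugab]
C Progressive Voicing Assimilation: no change — [mugab]
D Word-Final Devoicing: [mugab] → [mugap]

[mugap]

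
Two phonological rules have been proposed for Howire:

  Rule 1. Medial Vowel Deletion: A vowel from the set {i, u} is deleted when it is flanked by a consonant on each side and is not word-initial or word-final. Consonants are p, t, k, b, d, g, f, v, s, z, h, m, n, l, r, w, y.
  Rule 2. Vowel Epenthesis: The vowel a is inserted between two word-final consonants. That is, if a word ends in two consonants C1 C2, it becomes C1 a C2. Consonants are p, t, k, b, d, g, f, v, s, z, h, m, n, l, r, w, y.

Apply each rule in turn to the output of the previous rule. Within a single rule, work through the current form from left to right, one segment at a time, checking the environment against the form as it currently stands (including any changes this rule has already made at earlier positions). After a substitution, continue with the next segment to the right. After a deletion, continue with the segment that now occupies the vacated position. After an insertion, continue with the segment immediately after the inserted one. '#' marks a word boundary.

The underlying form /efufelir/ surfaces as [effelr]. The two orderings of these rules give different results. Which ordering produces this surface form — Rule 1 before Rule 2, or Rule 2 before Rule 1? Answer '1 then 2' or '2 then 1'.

Order 1 then 2:
  1 Medial Vowel Deletion: [efufelir] → [effelr]
  2 Vowel Epenthesis: [effelr] → [effelar]
  result: [effelar]
Order 2 then 1:
  2 Vowel Epenthesis: no change — [efufelir]
  1 Medial Vowel Deletion: [efufelir] → [effelr]
  result: [effelr]

2 then 1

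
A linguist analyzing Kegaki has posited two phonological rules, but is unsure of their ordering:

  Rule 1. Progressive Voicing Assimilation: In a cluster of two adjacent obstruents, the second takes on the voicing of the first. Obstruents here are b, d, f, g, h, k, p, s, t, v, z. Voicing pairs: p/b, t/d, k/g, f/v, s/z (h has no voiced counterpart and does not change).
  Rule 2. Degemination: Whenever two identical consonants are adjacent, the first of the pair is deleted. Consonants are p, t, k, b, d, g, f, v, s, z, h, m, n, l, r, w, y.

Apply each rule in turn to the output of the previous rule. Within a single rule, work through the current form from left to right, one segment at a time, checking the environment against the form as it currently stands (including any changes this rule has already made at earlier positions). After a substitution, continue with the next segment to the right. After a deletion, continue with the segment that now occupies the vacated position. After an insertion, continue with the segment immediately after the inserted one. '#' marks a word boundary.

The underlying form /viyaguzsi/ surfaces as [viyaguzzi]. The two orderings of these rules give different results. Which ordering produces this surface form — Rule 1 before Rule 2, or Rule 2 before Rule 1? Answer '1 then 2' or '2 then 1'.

Order 1 then 2:
  1 Progressive Voicing Assimilation: [viyaguzsi] → [viyaguzzi]
  2 Degemination: [viyaguzzi] → [viyaguzi]
  result: [viyaguzi]
Order 2 then 1:
  2 Degemination: no change — [viyaguzsi]
  1 Progressive Voicing Assimilation: [viyaguzsi] → [viyaguzzi]
  result: [viyaguzzi]

2 then 1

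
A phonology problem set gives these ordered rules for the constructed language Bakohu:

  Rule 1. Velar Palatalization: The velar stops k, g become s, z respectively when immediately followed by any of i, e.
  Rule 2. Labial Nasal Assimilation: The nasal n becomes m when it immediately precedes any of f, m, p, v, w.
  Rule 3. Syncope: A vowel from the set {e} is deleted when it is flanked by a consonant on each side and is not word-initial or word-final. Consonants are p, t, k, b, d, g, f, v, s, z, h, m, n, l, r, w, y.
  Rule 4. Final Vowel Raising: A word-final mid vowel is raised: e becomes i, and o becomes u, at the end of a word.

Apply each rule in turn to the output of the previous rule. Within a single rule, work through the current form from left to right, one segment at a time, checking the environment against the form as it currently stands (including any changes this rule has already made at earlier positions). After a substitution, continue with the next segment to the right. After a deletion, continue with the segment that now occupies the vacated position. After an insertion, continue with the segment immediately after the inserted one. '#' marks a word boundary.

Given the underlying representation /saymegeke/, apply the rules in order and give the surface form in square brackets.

[saymzsi]

Rule 1 Velar Palatalization: [saymegeke] → [saymezese]
Rule 2 Labial Nasal Assimilation: no change — [saymezese]
Rule 3 Syncope: [saymezese] → [saymzse]
Rule 4 Final Vowel Raising: [saymzse] → [saymzsi]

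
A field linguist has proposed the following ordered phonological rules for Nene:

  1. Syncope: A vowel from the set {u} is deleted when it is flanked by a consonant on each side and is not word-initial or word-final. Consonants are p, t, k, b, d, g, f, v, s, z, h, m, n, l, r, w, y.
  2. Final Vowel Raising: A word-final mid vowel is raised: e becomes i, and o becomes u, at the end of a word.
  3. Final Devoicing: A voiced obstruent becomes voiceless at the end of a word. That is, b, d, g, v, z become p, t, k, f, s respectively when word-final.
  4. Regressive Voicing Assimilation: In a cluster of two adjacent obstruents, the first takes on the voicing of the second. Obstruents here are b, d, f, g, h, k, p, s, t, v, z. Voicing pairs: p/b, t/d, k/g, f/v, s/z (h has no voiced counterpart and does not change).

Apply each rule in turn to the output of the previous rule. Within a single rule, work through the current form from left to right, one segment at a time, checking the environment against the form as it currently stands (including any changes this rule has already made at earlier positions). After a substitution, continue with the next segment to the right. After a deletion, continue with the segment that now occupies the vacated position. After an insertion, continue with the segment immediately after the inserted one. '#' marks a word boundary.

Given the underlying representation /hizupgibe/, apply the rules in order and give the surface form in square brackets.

[hisbgibi]

1 Syncope: [hizupgibe] → [hizpgibe]
2 Final Vowel Raising: [hizpgibe] → [hizpgibi]
3 Final Devoicing: no change — [hizpgibi]
4 Regressive Voicing Assimilation: [hizpgibi] → [hisbgibi]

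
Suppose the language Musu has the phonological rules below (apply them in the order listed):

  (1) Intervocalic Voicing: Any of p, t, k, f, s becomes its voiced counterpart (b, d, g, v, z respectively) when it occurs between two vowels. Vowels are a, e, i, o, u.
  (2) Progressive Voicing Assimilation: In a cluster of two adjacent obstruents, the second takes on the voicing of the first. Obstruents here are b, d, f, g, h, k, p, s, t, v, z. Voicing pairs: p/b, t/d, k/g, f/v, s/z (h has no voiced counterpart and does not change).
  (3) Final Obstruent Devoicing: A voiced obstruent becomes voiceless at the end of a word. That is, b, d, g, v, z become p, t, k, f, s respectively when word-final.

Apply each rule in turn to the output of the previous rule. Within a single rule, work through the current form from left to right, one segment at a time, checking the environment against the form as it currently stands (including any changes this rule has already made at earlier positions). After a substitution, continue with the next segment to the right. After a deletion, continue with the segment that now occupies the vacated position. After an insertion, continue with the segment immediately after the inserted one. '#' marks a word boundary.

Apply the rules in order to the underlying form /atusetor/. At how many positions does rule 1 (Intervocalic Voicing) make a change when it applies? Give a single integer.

(1) Intervocalic Voicing: [atusetor] → [aduzedor]
(2) Progressive Voicing Assimilation: no change — [aduzedor]
(3) Final Obstruent Devoicing: no change — [aduzedor]
Rule 1 changed 3 position(s).

3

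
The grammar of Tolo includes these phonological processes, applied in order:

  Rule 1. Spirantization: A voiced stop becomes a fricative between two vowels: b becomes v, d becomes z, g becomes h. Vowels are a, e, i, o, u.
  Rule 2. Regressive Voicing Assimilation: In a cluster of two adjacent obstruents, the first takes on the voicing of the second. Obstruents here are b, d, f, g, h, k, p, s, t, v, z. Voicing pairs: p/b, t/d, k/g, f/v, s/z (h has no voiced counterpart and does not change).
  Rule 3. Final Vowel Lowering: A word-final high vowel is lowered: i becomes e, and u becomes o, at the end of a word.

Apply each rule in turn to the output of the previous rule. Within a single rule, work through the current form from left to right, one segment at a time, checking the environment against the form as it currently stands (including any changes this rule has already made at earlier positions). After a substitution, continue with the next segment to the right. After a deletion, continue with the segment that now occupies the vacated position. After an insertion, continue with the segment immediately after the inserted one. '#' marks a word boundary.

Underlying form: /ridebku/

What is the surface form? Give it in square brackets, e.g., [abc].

[rizepko]

Rule 1 Spirantization: [ridebku] → [rizebku]
Rule 2 Regressive Voicing Assimilation: [rizebku] → [rizepku]
Rule 3 Final Vowel Lowering: [rizepku] → [rizepko]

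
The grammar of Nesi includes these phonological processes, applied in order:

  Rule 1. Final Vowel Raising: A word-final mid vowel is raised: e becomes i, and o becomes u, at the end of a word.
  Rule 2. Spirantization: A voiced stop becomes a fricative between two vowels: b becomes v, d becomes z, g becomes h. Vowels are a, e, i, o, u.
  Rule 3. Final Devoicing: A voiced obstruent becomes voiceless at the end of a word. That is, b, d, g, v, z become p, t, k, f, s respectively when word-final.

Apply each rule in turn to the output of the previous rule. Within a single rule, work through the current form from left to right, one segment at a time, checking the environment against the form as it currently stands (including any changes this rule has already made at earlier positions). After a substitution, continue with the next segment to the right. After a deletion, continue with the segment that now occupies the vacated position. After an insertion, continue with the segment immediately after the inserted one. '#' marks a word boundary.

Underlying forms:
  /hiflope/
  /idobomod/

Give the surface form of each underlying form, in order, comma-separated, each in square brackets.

/hiflope/:
  Rule 1 Final Vowel Raising: [hiflope] → [hiflopi]
  Rule 2 Spirantization: no change — [hiflopi]
  Rule 3 Final Devoicing: no change — [hiflopi]
/idobomod/:
  Rule 1 Final Vowel Raising: no change — [idobomod]
  Rule 2 Spirantization: [idobomod] → [izovomod]
  Rule 3 Final Devoicing: [izovomod] → [izovomot]

[hiflopi], [izovomot]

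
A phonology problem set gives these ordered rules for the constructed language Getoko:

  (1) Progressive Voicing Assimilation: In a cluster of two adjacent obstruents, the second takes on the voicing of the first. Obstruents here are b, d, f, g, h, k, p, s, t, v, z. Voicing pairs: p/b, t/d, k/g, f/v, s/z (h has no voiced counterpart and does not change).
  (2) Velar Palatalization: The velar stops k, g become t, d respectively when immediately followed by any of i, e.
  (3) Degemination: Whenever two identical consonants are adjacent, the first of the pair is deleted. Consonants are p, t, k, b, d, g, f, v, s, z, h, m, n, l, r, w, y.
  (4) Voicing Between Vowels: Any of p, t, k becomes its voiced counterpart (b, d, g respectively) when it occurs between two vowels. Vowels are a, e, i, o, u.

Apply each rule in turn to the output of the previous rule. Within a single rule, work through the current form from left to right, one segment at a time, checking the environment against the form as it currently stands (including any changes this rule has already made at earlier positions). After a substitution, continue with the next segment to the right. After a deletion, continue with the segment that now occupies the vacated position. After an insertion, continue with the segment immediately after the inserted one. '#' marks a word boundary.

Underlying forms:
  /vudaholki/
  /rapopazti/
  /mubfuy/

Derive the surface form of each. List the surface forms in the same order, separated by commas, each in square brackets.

[vudaholti], [rabobazdi], [mubvuy]

/vudaholki/:
  (1) Progressive Voicing Assimilation: no change — [vudaholki]
  (2) Velar Palatalization: [vudaholki] → [vudaholti]
  (3) Degemination: no change — [vudaholti]
  (4) Voicing Between Vowels: no change — [vudaholti]
/rapopazti/:
  (1) Progressive Voicing Assimilation: [rapopazti] → [rapopazdi]
  (2) Velar Palatalization: no change — [rapopazdi]
  (3) Degemination: no change — [rapopazdi]
  (4) Voicing Between Vowels: [rapopazdi] → [rabobazdi]
/mubfuy/:
  (1) Progressive Voicing Assimilation: [mubfuy] → [mubvuy]
  (2) Velar Palatalization: no change — [mubvuy]
  (3) Degemination: no change — [mubvuy]
  (4) Voicing Between Vowels: no change — [mubvuy]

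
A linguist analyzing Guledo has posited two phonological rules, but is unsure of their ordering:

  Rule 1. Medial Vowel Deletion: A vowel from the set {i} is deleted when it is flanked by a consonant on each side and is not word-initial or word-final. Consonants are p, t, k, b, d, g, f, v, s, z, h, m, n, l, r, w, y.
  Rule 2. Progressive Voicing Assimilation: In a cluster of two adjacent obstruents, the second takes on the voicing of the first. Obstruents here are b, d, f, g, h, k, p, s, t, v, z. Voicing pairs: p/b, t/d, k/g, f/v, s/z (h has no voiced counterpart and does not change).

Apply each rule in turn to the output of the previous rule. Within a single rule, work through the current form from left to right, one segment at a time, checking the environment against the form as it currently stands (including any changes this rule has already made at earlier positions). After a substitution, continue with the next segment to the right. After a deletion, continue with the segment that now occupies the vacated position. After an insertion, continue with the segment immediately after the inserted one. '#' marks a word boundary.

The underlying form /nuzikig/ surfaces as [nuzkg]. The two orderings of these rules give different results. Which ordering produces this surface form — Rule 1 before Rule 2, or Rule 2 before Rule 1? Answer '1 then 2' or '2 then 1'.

2 then 1

Order 1 then 2:
  1 Medial Vowel Deletion: [nuzikig] → [nuzkg]
  2 Progressive Voicing Assimilation: [nuzkg] → [nuzgg]
  result: [nuzgg]
Order 2 then 1:
  2 Progressive Voicing Assimilation: no change — [nuzikig]
  1 Medial Vowel Deletion: [nuzikig] → [nuzkg]
  result: [nuzkg]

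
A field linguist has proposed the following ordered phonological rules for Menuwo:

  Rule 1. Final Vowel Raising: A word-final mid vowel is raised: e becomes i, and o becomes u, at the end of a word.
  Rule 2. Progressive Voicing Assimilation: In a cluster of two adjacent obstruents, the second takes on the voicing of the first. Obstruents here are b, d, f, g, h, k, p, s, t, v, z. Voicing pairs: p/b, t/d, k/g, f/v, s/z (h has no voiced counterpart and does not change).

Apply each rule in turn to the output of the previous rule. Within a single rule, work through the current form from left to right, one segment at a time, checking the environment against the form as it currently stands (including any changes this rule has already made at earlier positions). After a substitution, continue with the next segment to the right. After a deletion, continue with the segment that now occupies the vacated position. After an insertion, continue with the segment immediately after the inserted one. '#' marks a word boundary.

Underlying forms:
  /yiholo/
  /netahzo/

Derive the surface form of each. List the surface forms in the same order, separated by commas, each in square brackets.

[yiholu], [netahsu]

/yiholo/:
  Rule 1 Final Vowel Raising: [yiholo] → [yiholu]
  Rule 2 Progressive Voicing Assimilation: no change — [yiholu]
/netahzo/:
  Rule 1 Final Vowel Raising: [netahzo] → [netahzu]
  Rule 2 Progressive Voicing Assimilation: [netahzu] → [netahsu]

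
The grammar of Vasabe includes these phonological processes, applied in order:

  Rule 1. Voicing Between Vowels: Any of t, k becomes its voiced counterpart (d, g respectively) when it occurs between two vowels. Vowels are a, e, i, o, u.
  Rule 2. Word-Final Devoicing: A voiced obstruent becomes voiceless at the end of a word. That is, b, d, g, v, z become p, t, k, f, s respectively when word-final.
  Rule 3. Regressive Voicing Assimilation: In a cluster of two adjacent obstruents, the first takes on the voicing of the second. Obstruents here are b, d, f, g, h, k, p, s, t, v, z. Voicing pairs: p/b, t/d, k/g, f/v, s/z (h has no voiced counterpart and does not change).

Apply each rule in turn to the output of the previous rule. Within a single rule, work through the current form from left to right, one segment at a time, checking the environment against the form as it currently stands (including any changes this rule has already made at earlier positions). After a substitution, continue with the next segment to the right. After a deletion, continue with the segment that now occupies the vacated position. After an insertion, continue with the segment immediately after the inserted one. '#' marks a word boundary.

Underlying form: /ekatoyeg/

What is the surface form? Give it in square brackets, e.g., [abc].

[egadoyek]

Rule 1 Voicing Between Vowels: [ekatoyeg] → [egadoyeg]
Rule 2 Word-Final Devoicing: [egadoyeg] → [egadoyek]
Rule 3 Regressive Voicing Assimilation: no change — [egadoyek]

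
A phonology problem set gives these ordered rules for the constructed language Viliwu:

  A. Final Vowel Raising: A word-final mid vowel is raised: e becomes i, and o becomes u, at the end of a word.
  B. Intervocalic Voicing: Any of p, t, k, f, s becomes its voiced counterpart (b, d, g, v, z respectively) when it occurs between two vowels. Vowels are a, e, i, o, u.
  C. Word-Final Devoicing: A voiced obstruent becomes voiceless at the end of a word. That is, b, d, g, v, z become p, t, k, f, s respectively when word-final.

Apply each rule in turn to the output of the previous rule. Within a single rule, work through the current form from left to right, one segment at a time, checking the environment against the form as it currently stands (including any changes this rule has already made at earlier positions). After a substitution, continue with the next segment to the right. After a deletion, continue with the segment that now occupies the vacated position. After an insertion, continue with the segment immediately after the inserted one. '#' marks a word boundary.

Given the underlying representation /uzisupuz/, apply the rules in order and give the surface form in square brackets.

A Final Vowel Raising: no change — [uzisupuz]
B Intervocalic Voicing: [uzisupuz] → [uzizubuz]
C Word-Final Devoicing: [uzizubuz] → [uzizubus]

[uzizubus]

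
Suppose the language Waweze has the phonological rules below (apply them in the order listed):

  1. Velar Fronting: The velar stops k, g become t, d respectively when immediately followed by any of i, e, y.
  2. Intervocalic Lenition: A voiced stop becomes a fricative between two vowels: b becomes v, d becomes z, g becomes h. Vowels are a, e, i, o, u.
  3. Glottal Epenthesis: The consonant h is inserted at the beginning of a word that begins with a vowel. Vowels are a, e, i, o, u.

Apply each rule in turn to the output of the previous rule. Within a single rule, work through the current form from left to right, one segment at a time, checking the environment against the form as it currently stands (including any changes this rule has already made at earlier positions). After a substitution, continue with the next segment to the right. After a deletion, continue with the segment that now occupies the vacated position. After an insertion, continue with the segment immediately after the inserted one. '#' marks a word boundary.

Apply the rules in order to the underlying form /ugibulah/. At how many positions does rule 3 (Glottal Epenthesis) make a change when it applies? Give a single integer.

1 Velar Fronting: [ugibulah] → [udibulah]
2 Intervocalic Lenition: [udibulah] → [uzivulah]
3 Glottal Epenthesis: [uzivulah] → [huzivulah]
Rule 3 changed 1 position(s).

1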